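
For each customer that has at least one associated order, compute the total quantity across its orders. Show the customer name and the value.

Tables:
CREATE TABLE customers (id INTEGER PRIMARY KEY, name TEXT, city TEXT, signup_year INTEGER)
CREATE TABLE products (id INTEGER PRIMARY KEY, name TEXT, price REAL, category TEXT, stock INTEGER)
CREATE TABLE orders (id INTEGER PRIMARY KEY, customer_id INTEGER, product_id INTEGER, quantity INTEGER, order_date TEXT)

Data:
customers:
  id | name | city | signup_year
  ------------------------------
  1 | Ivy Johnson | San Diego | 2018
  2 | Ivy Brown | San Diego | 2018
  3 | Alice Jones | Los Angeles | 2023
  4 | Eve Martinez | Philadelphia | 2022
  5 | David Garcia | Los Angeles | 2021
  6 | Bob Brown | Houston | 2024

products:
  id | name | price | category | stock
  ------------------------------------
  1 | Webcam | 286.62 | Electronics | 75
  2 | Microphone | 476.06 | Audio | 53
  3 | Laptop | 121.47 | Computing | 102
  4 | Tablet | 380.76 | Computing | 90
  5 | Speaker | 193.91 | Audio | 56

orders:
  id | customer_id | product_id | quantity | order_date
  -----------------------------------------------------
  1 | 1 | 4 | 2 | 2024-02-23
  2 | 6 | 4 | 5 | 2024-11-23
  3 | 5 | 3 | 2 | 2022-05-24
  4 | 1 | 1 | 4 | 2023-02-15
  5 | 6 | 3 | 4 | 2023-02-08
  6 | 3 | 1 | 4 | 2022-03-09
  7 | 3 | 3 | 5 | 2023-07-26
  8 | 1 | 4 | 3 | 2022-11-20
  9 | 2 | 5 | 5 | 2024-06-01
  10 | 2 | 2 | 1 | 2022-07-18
SELECT p.name, SUM(c.quantity) AS sum_quantity FROM orders c JOIN customers p ON c.customer_id = p.id GROUP BY p.id, p.name

Execution result:
name | sum_quantity
Ivy Johnson | 9
Ivy Brown | 6
Alice Jones | 9
David Garcia | 2
Bob Brown | 9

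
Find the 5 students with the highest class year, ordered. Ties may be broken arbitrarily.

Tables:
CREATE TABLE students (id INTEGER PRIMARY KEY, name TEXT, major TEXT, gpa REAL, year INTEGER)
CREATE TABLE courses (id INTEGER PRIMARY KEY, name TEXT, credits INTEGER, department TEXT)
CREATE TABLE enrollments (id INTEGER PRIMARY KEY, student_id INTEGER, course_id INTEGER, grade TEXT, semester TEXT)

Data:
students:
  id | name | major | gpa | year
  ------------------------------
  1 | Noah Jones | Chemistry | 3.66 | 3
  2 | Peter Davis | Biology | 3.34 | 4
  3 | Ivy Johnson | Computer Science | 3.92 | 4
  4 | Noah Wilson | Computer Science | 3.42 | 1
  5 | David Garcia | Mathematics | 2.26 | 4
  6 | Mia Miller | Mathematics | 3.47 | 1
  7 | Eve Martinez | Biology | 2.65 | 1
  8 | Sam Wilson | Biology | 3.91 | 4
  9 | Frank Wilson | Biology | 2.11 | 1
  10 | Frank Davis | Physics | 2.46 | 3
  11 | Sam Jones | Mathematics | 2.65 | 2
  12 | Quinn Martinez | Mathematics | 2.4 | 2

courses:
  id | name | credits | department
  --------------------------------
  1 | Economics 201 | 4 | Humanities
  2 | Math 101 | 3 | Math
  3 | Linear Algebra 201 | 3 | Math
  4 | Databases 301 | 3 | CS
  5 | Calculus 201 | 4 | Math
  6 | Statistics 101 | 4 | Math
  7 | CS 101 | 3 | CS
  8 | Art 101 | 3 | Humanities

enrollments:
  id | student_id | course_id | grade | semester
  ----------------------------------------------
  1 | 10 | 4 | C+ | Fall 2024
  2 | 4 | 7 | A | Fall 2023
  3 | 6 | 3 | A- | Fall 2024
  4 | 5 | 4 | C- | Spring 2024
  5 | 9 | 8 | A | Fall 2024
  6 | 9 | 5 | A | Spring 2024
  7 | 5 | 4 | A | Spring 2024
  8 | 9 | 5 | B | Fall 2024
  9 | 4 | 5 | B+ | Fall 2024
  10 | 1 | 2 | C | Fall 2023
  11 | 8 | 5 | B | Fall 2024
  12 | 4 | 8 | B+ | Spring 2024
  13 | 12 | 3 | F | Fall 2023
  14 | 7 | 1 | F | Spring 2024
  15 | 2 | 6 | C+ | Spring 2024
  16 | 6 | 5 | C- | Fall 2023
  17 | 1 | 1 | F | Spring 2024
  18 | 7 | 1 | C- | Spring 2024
SELECT name, year FROM students ORDER BY year DESC LIMIT 5

Execution result:
name | year
Peter Davis | 4
Ivy Johnson | 4
David Garcia | 4
Sam Wilson | 4
Noah Jones | 3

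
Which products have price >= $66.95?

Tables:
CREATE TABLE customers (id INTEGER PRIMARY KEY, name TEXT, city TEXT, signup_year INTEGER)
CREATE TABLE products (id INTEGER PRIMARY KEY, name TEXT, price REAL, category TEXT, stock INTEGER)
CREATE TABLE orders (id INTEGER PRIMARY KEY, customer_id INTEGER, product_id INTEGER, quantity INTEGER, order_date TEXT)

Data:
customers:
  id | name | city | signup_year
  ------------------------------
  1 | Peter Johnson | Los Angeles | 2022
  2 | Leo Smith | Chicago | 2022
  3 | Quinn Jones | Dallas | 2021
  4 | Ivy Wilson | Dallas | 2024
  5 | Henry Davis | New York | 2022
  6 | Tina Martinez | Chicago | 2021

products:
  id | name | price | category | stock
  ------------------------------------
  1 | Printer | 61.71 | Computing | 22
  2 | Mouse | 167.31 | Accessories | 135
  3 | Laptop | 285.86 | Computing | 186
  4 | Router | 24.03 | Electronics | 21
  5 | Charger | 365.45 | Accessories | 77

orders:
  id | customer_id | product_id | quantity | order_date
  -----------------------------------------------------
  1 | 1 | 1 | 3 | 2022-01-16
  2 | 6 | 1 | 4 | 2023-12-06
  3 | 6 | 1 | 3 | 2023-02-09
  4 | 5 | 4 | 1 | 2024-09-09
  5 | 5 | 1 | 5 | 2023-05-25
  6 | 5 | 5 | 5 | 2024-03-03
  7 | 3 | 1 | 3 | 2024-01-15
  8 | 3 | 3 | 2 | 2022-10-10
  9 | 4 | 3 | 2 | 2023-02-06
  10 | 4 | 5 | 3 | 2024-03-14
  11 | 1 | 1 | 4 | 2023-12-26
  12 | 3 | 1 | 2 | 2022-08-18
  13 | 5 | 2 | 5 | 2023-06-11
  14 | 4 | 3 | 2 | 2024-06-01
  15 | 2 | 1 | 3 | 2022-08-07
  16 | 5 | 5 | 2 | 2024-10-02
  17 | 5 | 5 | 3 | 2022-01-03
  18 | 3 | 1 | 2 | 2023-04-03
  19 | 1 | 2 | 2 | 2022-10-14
SELECT name, price FROM products WHERE price >= 66.95

Execution result:
name | price
Mouse | 167.31
Laptop | 285.86
Charger | 365.45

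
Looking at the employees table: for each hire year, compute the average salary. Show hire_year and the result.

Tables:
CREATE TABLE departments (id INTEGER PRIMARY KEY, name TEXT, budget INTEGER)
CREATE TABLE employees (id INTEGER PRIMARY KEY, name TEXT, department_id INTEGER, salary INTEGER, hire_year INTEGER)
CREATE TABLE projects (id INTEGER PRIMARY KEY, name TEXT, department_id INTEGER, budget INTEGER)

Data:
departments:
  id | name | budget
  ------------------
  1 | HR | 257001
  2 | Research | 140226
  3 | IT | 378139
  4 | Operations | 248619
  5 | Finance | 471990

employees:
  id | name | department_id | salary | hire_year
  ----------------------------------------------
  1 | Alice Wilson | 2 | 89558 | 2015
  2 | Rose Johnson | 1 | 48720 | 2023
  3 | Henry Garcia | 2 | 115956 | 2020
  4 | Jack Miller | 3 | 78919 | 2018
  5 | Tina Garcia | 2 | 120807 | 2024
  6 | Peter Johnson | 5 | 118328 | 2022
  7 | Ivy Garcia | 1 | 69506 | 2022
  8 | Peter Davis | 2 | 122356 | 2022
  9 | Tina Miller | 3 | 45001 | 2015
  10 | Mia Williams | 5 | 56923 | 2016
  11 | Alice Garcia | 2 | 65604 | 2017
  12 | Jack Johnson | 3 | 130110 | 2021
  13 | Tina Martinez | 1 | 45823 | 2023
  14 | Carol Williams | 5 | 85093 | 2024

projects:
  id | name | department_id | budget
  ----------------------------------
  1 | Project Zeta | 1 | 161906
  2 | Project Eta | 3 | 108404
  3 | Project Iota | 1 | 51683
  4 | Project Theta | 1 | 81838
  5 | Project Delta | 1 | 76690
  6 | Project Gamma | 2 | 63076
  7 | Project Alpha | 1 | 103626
SELECT hire_year, AVG(salary) AS avg_salary FROM employees GROUP BY hire_year

Execution result:
hire_year | avg_salary
2015 | 67279.50
2016 | 56923.00
2017 | 65604.00
2018 | 78919.00
2020 | 115956.00
2021 | 130110.00
2022 | 103396.67
2023 | 47271.50
2024 | 102950.00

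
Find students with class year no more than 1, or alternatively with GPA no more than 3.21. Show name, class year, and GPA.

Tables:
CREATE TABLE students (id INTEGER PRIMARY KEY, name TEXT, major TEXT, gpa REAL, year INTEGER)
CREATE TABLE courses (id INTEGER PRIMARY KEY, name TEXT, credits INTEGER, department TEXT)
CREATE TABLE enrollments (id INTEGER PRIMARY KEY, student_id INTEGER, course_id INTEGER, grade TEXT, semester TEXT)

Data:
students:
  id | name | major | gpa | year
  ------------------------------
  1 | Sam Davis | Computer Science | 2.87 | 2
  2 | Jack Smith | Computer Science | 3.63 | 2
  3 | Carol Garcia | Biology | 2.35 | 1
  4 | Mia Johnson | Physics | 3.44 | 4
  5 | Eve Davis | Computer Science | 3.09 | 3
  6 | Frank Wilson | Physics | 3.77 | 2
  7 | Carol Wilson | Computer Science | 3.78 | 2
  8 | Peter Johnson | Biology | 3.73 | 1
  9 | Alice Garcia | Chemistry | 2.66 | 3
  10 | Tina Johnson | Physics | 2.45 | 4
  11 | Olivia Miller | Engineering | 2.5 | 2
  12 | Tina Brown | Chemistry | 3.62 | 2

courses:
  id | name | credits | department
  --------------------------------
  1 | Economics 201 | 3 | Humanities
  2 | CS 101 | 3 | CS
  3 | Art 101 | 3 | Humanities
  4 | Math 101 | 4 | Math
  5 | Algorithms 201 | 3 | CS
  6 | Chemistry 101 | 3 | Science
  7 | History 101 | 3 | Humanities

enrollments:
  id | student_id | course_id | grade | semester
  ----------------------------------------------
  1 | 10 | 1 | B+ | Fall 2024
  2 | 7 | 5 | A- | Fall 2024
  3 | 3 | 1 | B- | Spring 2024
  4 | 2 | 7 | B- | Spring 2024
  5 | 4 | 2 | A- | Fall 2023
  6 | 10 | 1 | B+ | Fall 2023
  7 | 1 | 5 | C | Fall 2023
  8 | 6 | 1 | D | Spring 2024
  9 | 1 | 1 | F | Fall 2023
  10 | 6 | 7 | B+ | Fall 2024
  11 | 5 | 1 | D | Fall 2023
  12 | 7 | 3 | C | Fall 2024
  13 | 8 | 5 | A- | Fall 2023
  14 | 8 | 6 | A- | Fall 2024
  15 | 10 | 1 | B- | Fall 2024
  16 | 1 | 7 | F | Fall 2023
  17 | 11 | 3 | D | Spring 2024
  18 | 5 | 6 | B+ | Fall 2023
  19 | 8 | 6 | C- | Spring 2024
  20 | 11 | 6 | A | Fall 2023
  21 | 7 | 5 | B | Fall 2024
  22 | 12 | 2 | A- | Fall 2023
SELECT name, year, gpa FROM students WHERE year <= 1 OR gpa <= 3.21

Execution result:
name | year | gpa
Sam Davis | 2 | 2.87
Carol Garcia | 1 | 2.35
Eve Davis | 3 | 3.09
Peter Johnson | 1 | 3.73
Alice Garcia | 3 | 2.66
Tina Johnson | 4 | 2.45
Olivia Miller | 2 | 2.50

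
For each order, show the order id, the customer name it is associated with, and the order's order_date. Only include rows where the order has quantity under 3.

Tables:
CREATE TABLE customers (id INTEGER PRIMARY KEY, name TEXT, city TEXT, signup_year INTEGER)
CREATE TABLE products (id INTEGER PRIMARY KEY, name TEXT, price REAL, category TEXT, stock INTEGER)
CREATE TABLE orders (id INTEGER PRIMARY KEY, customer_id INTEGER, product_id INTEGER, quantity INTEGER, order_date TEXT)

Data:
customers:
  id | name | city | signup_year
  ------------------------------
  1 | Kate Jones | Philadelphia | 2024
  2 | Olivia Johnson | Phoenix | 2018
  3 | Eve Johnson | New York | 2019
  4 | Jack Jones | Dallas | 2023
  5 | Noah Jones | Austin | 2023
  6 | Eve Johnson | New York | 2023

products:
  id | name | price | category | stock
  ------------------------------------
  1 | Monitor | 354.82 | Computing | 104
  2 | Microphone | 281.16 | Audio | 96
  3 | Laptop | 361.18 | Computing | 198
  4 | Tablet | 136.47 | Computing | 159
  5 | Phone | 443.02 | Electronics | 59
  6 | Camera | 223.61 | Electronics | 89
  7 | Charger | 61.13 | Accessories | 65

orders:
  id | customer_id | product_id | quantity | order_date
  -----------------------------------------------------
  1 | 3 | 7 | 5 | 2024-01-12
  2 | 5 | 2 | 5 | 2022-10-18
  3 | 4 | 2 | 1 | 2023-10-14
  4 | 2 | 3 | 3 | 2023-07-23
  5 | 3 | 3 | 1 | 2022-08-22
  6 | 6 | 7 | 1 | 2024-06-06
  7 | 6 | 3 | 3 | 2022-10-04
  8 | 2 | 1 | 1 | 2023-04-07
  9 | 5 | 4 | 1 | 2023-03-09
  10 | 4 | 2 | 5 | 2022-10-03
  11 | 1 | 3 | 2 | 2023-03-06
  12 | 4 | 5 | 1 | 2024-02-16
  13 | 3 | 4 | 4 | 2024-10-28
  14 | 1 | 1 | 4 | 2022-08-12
SELECT c.id, p.name AS customer, c.order_date FROM orders c JOIN customers p ON c.customer_id = p.id WHERE c.quantity < 3

Execution result:
id | customer | order_date
3 | Jack Jones | 2023-10-14
5 | Eve Johnson | 2022-08-22
6 | Eve Johnson | 2024-06-06
8 | Olivia Johnson | 2023-04-07
9 | Noah Jones | 2023-03-09
11 | Kate Jones | 2023-03-06
12 | Jack Jones | 2024-02-16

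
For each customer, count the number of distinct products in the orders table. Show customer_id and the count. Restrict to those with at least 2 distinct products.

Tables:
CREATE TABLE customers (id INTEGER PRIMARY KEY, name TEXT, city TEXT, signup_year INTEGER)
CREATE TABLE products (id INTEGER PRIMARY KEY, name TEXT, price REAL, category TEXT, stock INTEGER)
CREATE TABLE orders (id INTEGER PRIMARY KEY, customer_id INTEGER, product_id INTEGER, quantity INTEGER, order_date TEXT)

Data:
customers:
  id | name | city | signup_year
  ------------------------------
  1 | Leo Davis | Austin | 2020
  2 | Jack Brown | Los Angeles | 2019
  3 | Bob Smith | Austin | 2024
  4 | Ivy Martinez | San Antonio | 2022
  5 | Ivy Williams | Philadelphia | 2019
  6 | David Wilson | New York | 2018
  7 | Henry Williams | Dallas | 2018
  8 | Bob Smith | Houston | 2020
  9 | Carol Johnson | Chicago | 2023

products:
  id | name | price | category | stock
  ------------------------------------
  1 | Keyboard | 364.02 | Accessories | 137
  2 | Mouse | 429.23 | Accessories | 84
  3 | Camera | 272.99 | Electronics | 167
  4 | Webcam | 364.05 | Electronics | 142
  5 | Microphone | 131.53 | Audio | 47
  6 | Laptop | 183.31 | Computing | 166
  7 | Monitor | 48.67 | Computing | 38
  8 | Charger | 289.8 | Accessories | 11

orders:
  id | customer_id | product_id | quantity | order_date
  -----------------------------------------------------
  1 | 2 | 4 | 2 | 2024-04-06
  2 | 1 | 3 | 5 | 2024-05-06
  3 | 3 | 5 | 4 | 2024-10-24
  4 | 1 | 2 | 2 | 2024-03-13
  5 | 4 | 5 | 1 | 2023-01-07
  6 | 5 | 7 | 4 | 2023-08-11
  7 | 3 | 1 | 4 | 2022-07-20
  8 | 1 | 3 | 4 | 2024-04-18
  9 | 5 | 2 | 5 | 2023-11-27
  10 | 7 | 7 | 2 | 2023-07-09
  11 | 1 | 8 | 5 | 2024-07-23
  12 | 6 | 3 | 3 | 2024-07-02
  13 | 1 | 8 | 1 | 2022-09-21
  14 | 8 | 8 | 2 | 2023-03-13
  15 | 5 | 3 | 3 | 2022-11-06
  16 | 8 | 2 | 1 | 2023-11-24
SELECT customer_id, COUNT(DISTINCT product_id) AS distinct_product_count FROM orders GROUP BY customer_id HAVING COUNT(DISTINCT product_id) >= 2

Execution result:
customer_id | distinct_product_count
1 | 3
3 | 2
5 | 3
8 | 2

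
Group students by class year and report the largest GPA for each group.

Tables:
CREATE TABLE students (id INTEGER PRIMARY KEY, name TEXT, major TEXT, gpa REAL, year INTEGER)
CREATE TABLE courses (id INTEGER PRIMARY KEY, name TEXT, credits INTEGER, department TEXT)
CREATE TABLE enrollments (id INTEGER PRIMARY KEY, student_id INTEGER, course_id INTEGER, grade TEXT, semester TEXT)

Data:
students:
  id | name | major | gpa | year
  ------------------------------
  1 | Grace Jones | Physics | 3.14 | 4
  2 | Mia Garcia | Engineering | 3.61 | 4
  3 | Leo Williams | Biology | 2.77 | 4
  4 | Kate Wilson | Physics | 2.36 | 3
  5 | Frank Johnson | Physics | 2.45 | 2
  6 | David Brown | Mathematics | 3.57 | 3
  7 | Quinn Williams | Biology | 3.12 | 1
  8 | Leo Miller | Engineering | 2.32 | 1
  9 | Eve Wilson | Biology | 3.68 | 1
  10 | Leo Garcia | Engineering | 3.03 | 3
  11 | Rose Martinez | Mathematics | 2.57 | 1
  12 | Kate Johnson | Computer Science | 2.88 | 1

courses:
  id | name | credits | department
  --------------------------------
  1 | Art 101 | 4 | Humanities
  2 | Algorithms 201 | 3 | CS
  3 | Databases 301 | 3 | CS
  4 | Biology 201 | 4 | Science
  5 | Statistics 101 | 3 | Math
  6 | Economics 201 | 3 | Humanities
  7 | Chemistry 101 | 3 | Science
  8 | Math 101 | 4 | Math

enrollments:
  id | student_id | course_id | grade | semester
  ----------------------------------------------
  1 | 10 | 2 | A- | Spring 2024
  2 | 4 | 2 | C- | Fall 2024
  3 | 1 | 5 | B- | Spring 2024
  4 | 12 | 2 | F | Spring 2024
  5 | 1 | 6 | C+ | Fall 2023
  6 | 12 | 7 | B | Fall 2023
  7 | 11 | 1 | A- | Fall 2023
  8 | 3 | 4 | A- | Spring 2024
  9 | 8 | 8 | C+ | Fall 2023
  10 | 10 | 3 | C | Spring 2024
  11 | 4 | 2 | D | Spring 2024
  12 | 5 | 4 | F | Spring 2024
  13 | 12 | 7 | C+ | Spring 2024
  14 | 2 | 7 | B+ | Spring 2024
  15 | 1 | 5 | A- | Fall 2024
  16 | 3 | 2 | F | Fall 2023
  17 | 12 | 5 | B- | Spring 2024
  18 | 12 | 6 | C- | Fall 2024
SELECT year, MAX(gpa) AS max_gpa FROM students GROUP BY year

Execution result:
year | max_gpa
1 | 3.68
2 | 2.45
3 | 3.57
4 | 3.61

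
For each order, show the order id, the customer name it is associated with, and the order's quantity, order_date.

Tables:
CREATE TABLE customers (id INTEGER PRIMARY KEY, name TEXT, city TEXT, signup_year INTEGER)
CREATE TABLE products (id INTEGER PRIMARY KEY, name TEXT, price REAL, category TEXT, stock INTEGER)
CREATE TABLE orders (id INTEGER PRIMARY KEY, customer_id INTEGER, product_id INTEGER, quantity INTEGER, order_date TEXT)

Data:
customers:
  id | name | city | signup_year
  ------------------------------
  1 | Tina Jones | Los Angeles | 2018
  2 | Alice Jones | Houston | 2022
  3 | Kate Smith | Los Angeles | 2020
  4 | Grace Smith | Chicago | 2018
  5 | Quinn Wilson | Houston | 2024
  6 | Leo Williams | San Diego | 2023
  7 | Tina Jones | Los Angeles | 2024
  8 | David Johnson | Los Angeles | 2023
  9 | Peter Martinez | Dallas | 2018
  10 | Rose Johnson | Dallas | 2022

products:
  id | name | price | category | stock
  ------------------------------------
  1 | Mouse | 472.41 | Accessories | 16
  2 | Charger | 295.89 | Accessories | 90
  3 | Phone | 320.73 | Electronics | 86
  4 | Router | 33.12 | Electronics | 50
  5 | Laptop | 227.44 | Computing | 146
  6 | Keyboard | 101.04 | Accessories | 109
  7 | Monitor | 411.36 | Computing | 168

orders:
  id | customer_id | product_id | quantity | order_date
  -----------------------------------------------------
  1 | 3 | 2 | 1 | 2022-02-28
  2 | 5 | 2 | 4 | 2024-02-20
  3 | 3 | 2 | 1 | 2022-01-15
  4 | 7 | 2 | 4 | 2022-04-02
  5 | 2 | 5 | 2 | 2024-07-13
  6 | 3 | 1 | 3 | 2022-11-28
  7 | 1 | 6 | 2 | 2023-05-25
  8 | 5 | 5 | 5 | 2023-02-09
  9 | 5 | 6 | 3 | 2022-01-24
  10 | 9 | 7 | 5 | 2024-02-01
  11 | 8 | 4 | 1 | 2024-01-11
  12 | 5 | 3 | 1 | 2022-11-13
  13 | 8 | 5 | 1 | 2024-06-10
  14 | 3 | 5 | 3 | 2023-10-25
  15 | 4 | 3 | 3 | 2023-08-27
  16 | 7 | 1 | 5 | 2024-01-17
SELECT c.id, p.name AS customer, c.quantity, c.order_date FROM orders c JOIN customers p ON c.customer_id = p.id

Execution result:
id | customer | quantity | order_date
1 | Kate Smith | 1 | 2022-02-28
2 | Quinn Wilson | 4 | 2024-02-20
3 | Kate Smith | 1 | 2022-01-15
4 | Tina Jones | 4 | 2022-04-02
5 | Alice Jones | 2 | 2024-07-13
6 | Kate Smith | 3 | 2022-11-28
7 | Tina Jones | 2 | 2023-05-25
8 | Quinn Wilson | 5 | 2023-02-09
9 | Quinn Wilson | 3 | 2022-01-24
10 | Peter Martinez | 5 | 2024-02-01
11 | David Johnson | 1 | 2024-01-11
12 | Quinn Wilson | 1 | 2022-11-13
13 | David Johnson | 1 | 2024-06-10
14 | Kate Smith | 3 | 2023-10-25
15 | Grace Smith | 3 | 2023-08-27
16 | Tina Jones | 5 | 2024-01-17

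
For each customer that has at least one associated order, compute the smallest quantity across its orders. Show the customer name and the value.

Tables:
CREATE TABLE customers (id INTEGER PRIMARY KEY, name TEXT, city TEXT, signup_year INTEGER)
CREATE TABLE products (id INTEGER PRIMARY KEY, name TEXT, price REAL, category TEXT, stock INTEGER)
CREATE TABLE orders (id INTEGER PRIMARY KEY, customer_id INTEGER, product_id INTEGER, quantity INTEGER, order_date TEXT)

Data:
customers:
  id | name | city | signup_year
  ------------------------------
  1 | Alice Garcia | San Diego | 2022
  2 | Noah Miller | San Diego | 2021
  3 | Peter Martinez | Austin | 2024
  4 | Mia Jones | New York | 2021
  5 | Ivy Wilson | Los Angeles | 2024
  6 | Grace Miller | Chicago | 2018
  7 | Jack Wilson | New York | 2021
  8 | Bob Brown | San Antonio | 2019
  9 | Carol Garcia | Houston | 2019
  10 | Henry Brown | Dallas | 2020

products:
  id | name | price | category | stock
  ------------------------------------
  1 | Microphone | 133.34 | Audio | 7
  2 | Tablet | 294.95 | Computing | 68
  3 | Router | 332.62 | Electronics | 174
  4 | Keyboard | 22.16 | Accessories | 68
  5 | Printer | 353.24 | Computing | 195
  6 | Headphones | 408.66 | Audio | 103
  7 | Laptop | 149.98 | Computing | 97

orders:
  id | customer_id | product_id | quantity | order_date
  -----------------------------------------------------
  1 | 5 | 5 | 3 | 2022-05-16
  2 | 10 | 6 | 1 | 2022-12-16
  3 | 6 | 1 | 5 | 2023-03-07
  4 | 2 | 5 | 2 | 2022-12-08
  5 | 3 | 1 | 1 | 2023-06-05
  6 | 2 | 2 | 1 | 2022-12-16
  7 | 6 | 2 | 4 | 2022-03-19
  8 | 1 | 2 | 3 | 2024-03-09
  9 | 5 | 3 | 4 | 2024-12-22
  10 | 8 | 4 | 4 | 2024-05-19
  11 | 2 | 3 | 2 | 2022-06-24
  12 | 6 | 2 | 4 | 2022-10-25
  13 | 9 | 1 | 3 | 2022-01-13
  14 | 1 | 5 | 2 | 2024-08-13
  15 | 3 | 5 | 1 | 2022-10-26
SELECT p.name, MIN(c.quantity) AS min_quantity FROM orders c JOIN customers p ON c.customer_id = p.id GROUP BY p.id, p.name

Execution result:
name | min_quantity
Alice Garcia | 2
Noah Miller | 1
Peter Martinez | 1
Ivy Wilson | 3
Grace Miller | 4
Bob Brown | 4
Carol Garcia | 3
Henry Brown | 1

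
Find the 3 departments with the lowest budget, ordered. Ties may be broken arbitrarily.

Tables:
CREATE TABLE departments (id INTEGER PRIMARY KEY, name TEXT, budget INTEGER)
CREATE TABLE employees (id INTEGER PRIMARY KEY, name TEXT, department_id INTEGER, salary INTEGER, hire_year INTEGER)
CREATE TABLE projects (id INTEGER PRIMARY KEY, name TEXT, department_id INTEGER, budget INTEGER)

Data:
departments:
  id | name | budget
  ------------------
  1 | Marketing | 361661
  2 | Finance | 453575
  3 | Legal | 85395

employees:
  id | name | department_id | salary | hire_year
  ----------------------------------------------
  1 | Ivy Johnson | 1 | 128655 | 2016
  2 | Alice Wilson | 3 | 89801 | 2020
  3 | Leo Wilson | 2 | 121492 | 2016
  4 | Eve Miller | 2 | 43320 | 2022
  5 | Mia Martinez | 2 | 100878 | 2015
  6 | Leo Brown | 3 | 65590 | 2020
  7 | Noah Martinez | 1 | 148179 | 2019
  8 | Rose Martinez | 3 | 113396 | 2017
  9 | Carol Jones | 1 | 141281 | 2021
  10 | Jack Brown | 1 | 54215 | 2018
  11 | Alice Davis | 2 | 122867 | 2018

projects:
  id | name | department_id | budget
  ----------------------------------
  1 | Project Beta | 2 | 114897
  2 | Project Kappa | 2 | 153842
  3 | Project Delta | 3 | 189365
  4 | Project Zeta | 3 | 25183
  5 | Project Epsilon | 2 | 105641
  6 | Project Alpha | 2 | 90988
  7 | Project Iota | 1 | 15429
SELECT name, budget FROM departments ORDER BY budget ASC LIMIT 3

Execution result:
name | budget
Legal | 85395
Marketing | 361661
Finance | 453575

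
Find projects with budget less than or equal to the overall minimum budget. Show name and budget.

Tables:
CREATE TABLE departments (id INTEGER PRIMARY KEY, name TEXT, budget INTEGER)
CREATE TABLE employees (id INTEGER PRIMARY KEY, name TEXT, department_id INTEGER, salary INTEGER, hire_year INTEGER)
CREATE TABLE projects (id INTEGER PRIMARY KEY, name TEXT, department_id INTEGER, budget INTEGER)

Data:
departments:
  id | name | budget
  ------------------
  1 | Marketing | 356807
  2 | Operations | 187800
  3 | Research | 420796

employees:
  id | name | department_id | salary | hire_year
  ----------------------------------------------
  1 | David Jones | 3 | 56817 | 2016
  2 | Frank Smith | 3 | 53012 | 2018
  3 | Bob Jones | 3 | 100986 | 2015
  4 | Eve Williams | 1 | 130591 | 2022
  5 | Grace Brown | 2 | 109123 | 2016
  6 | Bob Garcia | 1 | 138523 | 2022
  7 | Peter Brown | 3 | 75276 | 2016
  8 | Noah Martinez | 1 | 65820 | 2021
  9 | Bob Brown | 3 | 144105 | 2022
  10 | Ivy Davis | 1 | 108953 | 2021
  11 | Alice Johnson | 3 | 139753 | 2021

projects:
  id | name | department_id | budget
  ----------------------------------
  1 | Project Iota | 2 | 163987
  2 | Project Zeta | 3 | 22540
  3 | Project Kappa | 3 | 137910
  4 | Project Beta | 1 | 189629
SELECT name, budget FROM projects WHERE budget <= (SELECT MIN(budget) FROM projects)

Execution result:
name | budget
Project Zeta | 22540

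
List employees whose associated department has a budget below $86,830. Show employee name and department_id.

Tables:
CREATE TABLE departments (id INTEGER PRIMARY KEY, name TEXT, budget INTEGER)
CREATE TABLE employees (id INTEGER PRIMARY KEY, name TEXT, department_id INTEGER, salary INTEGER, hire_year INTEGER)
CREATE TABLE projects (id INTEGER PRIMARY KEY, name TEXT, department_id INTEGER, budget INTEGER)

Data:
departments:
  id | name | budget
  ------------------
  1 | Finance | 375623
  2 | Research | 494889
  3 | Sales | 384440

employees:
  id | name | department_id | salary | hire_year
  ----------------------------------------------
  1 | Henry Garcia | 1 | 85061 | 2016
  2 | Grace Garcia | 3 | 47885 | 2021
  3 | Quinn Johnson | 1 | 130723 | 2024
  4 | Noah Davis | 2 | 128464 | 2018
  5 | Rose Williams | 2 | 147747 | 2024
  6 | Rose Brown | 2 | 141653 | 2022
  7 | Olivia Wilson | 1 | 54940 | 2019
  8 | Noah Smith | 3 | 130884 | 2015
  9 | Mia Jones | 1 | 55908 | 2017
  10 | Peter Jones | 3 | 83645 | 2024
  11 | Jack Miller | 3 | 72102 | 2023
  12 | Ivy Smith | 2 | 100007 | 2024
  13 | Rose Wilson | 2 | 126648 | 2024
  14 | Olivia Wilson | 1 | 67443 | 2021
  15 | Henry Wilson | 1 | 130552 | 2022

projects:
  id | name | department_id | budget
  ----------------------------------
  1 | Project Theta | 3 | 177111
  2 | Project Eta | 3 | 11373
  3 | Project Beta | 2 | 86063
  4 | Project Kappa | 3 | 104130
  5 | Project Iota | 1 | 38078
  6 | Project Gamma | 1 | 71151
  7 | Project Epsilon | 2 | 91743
SELECT name, department_id FROM employees WHERE department_id IN (SELECT id FROM departments WHERE budget < 86830)

Execution result:
(no rows)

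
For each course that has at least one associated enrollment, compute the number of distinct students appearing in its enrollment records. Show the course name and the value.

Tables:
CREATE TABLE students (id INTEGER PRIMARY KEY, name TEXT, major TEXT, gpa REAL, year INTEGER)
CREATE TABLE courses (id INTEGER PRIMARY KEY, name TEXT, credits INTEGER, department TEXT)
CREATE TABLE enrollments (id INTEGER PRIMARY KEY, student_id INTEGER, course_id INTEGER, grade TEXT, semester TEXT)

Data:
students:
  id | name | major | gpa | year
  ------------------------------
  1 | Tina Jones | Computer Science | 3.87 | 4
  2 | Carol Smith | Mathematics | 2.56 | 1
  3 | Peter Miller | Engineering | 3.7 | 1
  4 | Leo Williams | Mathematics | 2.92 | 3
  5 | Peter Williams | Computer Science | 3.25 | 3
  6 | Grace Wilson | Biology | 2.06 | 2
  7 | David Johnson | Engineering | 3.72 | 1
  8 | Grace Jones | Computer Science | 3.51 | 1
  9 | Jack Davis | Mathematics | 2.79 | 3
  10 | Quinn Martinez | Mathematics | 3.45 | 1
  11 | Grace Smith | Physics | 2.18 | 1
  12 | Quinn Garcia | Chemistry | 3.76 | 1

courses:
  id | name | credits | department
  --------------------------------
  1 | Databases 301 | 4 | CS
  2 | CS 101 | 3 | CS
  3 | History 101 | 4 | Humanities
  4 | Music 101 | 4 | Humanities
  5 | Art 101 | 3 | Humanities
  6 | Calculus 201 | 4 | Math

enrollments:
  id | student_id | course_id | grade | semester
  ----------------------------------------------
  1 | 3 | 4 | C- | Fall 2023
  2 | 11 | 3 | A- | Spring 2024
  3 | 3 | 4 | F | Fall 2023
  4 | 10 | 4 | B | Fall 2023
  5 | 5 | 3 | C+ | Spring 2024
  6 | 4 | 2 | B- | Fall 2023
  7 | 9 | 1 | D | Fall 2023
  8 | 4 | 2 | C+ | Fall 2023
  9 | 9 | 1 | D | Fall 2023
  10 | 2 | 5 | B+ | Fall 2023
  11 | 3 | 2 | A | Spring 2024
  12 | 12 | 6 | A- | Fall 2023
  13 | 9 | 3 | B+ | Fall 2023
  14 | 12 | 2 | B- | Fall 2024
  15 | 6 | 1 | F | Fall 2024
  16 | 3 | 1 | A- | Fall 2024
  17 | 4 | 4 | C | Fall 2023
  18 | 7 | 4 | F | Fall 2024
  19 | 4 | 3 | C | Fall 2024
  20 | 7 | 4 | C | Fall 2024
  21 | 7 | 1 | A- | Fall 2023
SELECT p.name, COUNT(DISTINCT c.student_id) AS distinct_student_count FROM enrollments c JOIN courses p ON c.course_id = p.id GROUP BY p.id, p.name

Execution result:
name | distinct_student_count
Databases 301 | 4
CS 101 | 3
History 101 | 4
Music 101 | 4
Art 101 | 1
Calculus 201 | 1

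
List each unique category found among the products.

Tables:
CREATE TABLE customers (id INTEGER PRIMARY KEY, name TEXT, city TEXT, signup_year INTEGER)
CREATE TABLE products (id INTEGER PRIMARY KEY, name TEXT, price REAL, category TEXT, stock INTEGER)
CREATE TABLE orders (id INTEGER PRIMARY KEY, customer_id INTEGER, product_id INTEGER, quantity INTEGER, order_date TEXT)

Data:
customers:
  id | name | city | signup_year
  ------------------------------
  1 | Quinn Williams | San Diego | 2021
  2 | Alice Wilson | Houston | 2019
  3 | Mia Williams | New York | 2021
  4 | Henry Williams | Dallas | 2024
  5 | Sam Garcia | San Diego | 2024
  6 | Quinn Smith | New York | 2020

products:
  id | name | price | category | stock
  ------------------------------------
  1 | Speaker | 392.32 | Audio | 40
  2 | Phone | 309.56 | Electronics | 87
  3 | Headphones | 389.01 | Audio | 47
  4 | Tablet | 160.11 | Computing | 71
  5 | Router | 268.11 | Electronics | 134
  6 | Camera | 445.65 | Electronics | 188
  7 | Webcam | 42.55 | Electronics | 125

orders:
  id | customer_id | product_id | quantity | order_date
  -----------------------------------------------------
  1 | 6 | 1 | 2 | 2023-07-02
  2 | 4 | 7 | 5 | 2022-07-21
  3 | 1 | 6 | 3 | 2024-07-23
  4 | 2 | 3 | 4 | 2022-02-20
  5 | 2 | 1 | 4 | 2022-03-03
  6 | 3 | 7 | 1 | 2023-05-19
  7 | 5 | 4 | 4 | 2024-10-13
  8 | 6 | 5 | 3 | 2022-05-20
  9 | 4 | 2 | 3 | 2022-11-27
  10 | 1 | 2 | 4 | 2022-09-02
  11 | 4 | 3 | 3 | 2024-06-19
SELECT DISTINCT category FROM products

Execution result:
category
Audio
Electronics
Computing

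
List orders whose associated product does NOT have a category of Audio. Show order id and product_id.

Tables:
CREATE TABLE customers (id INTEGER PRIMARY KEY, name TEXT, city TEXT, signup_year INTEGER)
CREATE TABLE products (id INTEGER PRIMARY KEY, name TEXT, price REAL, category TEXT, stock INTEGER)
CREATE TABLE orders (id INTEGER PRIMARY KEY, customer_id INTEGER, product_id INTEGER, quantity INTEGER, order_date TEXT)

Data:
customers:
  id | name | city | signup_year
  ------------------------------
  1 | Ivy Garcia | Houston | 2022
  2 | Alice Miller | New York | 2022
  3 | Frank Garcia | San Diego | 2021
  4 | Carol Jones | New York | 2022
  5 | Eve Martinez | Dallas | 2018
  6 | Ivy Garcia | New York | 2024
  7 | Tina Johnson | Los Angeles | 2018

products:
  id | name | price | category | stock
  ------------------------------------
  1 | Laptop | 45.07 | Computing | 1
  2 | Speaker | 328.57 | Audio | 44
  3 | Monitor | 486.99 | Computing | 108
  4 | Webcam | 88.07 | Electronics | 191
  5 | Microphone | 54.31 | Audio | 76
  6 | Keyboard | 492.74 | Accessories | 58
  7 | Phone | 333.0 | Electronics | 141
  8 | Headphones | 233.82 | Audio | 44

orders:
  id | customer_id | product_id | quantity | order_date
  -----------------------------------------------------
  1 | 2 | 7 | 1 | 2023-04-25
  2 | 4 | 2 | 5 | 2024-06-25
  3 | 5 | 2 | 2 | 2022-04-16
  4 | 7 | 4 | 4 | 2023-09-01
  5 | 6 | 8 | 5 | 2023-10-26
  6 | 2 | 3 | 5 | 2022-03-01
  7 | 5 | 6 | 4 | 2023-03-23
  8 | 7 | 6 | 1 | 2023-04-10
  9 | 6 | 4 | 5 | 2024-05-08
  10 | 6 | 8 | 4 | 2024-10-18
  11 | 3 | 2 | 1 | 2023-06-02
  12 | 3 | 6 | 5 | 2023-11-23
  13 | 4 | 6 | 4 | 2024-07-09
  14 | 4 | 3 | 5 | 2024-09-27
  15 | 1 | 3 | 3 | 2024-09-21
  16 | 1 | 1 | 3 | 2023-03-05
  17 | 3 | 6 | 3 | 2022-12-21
SELECT id, product_id FROM orders WHERE product_id NOT IN (SELECT id FROM products WHERE category = 'Audio')

Execution result:
id | product_id
1 | 7
4 | 4
6 | 3
7 | 6
8 | 6
9 | 4
12 | 6
13 | 6
14 | 3
15 | 3
16 | 1
17 | 6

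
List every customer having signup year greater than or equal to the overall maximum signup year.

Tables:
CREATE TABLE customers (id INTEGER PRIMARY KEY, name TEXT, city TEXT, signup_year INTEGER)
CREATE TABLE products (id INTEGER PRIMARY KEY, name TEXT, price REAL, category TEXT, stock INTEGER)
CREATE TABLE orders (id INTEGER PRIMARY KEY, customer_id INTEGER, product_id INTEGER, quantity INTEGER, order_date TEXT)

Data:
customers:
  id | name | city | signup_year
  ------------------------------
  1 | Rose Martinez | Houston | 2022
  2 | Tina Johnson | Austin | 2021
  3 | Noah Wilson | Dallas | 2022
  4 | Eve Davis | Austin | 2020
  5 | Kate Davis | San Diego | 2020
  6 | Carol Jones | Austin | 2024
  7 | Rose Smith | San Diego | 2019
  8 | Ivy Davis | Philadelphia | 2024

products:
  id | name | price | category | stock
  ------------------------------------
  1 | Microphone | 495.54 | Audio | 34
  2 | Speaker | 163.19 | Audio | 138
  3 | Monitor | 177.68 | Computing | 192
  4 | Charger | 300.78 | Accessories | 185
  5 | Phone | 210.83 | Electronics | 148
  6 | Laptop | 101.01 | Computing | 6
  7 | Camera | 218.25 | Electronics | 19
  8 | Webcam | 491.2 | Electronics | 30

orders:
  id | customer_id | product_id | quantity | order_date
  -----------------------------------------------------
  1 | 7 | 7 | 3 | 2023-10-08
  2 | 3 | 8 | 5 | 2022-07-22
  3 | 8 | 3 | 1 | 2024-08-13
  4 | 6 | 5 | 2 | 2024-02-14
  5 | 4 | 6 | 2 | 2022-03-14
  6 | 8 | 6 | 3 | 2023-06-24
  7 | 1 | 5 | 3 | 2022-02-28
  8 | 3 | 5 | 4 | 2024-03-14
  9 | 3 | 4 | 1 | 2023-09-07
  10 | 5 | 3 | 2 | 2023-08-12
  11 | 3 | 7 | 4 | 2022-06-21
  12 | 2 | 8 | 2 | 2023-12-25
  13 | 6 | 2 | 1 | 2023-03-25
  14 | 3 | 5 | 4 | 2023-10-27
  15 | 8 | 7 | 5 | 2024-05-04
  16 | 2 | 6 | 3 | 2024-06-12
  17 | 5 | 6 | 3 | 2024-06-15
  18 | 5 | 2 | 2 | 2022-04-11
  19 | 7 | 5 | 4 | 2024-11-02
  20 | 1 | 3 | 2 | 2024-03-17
SELECT name, signup_year FROM customers WHERE signup_year >= (SELECT MAX(signup_year) FROM customers)

Execution result:
name | signup_year
Carol Jones | 2024
Ivy Davis | 2024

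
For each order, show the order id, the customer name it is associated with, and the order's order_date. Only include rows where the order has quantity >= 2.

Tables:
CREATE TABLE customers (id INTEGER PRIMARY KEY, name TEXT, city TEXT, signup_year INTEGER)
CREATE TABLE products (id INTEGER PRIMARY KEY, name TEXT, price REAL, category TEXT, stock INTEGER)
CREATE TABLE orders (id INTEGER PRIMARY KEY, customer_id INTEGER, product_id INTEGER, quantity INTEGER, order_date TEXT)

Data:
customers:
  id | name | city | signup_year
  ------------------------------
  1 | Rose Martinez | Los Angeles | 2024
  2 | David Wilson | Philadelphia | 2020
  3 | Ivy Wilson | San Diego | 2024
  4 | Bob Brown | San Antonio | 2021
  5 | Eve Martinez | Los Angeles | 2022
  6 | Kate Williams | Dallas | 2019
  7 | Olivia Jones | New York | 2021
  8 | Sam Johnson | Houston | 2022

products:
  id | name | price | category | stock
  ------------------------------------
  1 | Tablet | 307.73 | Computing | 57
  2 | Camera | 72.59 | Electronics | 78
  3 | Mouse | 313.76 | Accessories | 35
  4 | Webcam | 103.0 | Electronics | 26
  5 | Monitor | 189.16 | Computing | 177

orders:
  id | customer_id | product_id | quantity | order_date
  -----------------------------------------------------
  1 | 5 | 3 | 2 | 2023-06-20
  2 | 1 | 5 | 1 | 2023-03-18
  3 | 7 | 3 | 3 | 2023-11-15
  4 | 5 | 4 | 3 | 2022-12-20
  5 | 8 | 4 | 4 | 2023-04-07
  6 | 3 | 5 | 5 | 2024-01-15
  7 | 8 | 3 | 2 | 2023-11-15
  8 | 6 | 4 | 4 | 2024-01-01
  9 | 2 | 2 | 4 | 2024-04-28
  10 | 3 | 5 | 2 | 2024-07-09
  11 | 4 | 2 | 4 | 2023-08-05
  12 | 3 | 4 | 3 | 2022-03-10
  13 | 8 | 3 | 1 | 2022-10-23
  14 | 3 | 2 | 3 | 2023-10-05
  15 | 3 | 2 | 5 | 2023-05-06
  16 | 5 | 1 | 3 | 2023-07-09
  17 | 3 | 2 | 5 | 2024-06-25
SELECT c.id, p.name AS customer, c.order_date FROM orders c JOIN customers p ON c.customer_id = p.id WHERE c.quantity >= 2

Execution result:
id | customer | order_date
1 | Eve Martinez | 2023-06-20
3 | Olivia Jones | 2023-11-15
4 | Eve Martinez | 2022-12-20
5 | Sam Johnson | 2023-04-07
6 | Ivy Wilson | 2024-01-15
7 | Sam Johnson | 2023-11-15
8 | Kate Williams | 2024-01-01
9 | David Wilson | 2024-04-28
10 | Ivy Wilson | 2024-07-09
11 | Bob Brown | 2023-08-05
12 | Ivy Wilson | 2022-03-10
14 | Ivy Wilson | 2023-10-05
15 | Ivy Wilson | 2023-05-06
16 | Eve Martinez | 2023-07-09
17 | Ivy Wilson | 2024-06-25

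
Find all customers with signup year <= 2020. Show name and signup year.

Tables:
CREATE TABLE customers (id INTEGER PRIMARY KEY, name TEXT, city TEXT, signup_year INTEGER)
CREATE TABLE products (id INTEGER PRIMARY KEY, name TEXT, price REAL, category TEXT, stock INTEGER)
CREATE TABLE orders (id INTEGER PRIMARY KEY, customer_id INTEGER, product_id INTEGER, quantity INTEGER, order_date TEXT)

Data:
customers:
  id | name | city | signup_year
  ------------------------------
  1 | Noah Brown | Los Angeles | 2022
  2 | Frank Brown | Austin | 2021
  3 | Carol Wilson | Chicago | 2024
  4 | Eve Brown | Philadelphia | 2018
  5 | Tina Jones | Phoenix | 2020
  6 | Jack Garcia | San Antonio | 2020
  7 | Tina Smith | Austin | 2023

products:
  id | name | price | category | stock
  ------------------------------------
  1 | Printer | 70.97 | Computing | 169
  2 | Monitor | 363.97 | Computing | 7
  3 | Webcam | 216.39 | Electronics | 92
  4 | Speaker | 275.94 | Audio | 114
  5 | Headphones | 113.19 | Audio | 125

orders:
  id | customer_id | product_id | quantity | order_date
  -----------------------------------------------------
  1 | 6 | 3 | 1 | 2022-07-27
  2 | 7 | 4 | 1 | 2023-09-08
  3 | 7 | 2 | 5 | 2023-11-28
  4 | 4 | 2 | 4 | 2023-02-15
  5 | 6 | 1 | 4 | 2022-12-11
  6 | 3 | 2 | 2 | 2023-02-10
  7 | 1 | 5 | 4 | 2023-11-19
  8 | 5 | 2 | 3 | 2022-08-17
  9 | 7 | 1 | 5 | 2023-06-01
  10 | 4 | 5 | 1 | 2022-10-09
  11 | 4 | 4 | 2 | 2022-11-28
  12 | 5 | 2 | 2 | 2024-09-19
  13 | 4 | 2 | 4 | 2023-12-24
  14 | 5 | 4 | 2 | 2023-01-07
SELECT name, signup_year FROM customers WHERE signup_year <= 2020

Execution result:
name | signup_year
Eve Brown | 2018
Tina Jones | 2020
Jack Garcia | 2020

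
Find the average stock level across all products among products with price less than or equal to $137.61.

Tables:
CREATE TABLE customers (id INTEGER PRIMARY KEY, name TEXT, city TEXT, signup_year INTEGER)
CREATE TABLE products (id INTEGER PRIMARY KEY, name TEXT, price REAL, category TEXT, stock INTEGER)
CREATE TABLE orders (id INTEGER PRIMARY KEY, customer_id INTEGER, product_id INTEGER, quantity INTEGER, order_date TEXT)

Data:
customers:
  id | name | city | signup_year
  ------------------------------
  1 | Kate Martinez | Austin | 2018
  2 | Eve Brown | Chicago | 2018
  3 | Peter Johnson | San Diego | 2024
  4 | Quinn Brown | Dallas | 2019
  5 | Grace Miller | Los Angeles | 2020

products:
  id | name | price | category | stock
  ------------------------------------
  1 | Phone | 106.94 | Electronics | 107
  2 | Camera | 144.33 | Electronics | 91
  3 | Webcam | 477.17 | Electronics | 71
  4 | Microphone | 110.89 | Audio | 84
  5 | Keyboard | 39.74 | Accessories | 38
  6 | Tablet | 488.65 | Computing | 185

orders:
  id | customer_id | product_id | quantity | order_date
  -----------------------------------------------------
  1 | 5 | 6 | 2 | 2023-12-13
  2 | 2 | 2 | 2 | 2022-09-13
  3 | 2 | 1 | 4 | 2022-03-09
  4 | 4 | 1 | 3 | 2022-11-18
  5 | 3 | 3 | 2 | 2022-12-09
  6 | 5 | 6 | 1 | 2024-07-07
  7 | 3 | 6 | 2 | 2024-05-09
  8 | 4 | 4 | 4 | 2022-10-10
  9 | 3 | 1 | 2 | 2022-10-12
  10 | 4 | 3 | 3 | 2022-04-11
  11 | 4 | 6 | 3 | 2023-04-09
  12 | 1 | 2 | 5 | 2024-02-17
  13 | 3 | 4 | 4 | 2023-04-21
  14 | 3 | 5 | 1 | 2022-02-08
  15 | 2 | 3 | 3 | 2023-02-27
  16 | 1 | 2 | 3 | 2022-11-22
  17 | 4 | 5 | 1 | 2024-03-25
SELECT AVG(stock) FROM products WHERE price <= 137.61

Execution result:
76.33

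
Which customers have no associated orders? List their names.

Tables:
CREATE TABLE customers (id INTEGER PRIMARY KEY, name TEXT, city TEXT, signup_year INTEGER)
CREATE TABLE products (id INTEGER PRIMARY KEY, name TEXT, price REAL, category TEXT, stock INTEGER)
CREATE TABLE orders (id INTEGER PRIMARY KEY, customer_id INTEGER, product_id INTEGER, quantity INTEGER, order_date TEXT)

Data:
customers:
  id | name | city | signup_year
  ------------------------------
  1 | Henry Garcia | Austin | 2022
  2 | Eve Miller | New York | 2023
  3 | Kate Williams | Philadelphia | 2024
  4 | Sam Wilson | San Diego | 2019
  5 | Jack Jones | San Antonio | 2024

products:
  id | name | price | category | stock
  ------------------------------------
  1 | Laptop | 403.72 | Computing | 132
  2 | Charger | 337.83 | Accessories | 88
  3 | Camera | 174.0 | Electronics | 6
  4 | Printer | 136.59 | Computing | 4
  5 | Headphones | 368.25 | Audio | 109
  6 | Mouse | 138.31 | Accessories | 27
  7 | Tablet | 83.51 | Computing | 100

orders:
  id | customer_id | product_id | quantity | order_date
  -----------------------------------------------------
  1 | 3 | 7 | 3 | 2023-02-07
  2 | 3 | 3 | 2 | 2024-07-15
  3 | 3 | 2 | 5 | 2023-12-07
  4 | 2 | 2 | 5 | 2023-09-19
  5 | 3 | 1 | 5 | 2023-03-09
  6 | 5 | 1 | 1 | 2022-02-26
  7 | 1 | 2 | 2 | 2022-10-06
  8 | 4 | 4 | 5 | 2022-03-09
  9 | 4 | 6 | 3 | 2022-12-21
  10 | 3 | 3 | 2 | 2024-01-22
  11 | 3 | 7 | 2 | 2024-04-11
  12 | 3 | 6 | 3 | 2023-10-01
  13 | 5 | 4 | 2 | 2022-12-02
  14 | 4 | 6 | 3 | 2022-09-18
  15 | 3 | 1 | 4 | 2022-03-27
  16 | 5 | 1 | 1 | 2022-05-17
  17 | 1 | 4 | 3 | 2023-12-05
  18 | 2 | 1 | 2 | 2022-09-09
SELECT p.name FROM customers p LEFT JOIN orders c ON c.customer_id = p.id WHERE c.id IS NULL

Execution result:
(no rows)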